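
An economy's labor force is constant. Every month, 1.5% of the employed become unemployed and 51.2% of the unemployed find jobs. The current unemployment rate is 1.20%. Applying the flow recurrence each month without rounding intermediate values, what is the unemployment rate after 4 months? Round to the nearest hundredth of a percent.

Unemployment rate after four months ≈ 2.76%.

With a fixed labor force, u_{t+1} = u_t + s·(1−u_t) − f·u_t = u_t·(1−s−f) + s.
Here 1−s−f = 0.473 and s = 0.015.
u_1 = 0.012000 × 0.473 + 0.015 = 0.020676.
u_2 = 0.020676 × 0.473 + 0.015 = 0.024780.
u_3 = 0.024780 × 0.473 + 0.015 = 0.026721.
u_4 = 0.026721 × 0.473 + 0.015 = 0.027639.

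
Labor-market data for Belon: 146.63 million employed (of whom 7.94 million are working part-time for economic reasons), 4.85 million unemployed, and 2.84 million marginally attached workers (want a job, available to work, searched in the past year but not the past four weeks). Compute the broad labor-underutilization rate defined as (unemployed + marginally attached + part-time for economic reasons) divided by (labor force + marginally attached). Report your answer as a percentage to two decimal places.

Labor force = 146.63 + 4.85 = 151.48 million.
Numerator = 4.85 + 2.84 + 7.94 = 15.63 million.
Denominator = 151.48 + 2.84 = 154.32 million.
Broad rate = 15.63 / 154.32 = 10.13%.

Broad underutilization rate ≈ 10.13%.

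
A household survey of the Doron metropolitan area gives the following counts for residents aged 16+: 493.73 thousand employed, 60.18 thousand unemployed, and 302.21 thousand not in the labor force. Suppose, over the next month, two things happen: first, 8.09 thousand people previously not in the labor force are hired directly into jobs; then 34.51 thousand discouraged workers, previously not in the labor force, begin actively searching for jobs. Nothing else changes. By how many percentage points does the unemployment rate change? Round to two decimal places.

The unemployment rate changes by +5.01 percentage points.

Initially, labor force = 493.73 + 60.18 = 553.91 thousand, so u = 60.18/553.91 = 10.86%.
After the first change, employed and labor force both rise by 8.09; unemployed unchanged → E = 501.82, U = 60.18, labor force = 562.00 thousand.
After the second change, unemployed and labor force both rise by 34.51 → E = 501.82, U = 94.69, labor force = 596.51 thousand.
New unemployment rate = 94.69 / 596.51 = 15.87%.
Change = 15.87% − 10.86% = +5.01 percentage points.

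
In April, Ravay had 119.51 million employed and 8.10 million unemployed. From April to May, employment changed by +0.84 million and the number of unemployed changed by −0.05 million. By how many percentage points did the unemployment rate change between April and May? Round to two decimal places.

The unemployment rate changed by −0.08 percentage points.

April: labor force = 119.51 + 8.10 = 127.61; u = 8.10/127.61 = 6.35%.
May: labor force = 120.35 + 8.05 = 128.40; u = 8.05/128.40 = 6.27%.
Change = 6.27% − 6.35% = −0.08 pp.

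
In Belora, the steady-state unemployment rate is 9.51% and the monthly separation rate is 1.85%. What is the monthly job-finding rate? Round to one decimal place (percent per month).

From u* = s/(s+f): f = s·(1−u)/u.
f = 1.85 × (1 − 0.0951) / 0.0951 = 1.6741 / 0.0951 ≈ 17.6% per month.

Job-finding rate ≈ 17.6% per month.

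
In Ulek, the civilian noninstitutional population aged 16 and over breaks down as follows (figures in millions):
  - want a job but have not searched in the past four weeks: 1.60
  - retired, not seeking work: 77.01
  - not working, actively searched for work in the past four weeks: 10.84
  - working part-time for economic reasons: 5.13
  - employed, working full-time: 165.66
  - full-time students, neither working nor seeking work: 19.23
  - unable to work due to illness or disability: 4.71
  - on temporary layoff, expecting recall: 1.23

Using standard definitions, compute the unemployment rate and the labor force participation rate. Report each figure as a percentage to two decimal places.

Unemployment rate ≈ 6.60%; labor force participation rate ≈ 64.07%.

Employed = 5.13 + 165.66 = 170.79 million (anyone who worked, including part-time for economic reasons, counts as employed).
Unemployed = 10.84 + 1.23 = 12.07 million (jobless and actively searching, or on temporary layoff).
Labor force = 170.79 + 12.07 = 182.86 million.
Not in labor force = 1.60 + 77.01 + 19.23 + 4.71 = 102.55 million (those not working and not actively searching are outside the labor force — including those who want a job but have given up searching).
Civilian working-age population = 182.86 + 102.55 = 285.41 million.
Unemployment rate = 12.07 / 182.86 = 6.60%.
Labor force participation rate = 182.86 / 285.41 = 64.07%.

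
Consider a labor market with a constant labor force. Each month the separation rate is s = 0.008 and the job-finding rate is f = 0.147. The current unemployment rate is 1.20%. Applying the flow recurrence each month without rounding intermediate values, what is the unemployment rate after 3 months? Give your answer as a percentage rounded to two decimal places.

Unemployment rate after three months ≈ 2.77%.

With a fixed labor force, u_{t+1} = u_t + s·(1−u_t) − f·u_t = u_t·(1−s−f) + s.
Here 1−s−f = 0.845 and s = 0.008.
u_1 = 0.012000 × 0.845 + 0.008 = 0.018140.
u_2 = 0.018140 × 0.845 + 0.008 = 0.023328.
u_3 = 0.023328 × 0.845 + 0.008 = 0.027712.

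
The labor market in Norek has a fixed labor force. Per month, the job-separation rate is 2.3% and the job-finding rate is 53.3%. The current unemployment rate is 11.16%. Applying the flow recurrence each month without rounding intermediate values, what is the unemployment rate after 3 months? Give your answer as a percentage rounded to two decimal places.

Unemployment rate after three months ≈ 4.75%.

With a fixed labor force, u_{t+1} = u_t + s·(1−u_t) − f·u_t = u_t·(1−s−f) + s.
Here 1−s−f = 0.444 and s = 0.023.
u_1 = 0.111600 × 0.444 + 0.023 = 0.072550.
u_2 = 0.072550 × 0.444 + 0.023 = 0.055212.
u_3 = 0.055212 × 0.444 + 0.023 = 0.047514.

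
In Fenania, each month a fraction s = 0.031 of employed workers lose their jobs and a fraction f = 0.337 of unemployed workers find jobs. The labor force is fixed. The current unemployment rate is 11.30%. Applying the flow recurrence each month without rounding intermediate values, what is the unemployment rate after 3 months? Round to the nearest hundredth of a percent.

Unemployment rate after three months ≈ 9.15%.

With a fixed labor force, u_{t+1} = u_t + s·(1−u_t) − f·u_t = u_t·(1−s−f) + s.
Here 1−s−f = 0.632 and s = 0.031.
u_1 = 0.113000 × 0.632 + 0.031 = 0.102416.
u_2 = 0.102416 × 0.632 + 0.031 = 0.095727.
u_3 = 0.095727 × 0.632 + 0.031 = 0.091499.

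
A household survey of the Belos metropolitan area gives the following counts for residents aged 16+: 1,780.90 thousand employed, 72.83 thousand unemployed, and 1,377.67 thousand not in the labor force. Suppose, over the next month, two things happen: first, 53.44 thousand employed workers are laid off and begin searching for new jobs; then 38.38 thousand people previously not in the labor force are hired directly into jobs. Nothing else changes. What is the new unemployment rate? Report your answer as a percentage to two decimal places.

Initially, labor force = 1,780.90 + 72.83 = 1,853.73 thousand, so u = 72.83/1,853.73 = 3.93%.
After the first change, employed falls and unemployed rises by 53.44; labor force unchanged → E = 1,727.46, U = 126.27, labor force = 1,853.73 thousand.
After the second change, employed and labor force both rise by 38.38; unemployed unchanged → E = 1,765.84, U = 126.27, labor force = 1,892.11 thousand.
New unemployment rate = 126.27 / 1,892.11 = 6.67%.

New unemployment rate ≈ 6.67%.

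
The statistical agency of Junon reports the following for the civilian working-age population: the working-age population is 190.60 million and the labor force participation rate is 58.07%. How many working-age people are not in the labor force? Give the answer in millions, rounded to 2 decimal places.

Share not in the labor force = 1 − 0.5807 = 0.4193.
Not in labor force = 0.4193 × 190.60 ≈ 79.92 million.

About 79.92 million are not in the labor force.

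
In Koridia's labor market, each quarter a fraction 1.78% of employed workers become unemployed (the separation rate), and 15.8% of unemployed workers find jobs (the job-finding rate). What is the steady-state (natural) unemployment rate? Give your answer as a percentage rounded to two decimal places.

At steady state the flows balance: s·E = f·U, so U/(E+U) = s/(s+f).
u* = 1.78 / (1.78 + 15.8) = 1.78 / 17.58 = 10.13%.

Steady-state unemployment rate ≈ 10.13%.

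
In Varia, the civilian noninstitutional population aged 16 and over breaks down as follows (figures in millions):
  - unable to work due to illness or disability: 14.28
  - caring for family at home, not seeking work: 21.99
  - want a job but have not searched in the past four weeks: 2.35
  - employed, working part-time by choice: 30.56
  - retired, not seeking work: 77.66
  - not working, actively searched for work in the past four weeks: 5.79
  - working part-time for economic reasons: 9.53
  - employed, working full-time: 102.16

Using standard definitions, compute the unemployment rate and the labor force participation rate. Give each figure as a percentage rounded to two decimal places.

Unemployment rate ≈ 3.91%; labor force participation rate ≈ 56.01%.

Employed = 30.56 + 9.53 + 102.16 = 142.25 million (anyone who worked, including part-time for economic reasons, counts as employed).
Unemployed = 5.79 million.
Labor force = 142.25 + 5.79 = 148.04 million.
Not in labor force = 14.28 + 21.99 + 2.35 + 77.66 = 116.28 million (those not working and not actively searching are outside the labor force — including those who want a job but have given up searching).
Civilian working-age population = 148.04 + 116.28 = 264.32 million.
Unemployment rate = 5.79 / 148.04 = 3.91%.
Labor force participation rate = 148.04 / 264.32 = 56.01%.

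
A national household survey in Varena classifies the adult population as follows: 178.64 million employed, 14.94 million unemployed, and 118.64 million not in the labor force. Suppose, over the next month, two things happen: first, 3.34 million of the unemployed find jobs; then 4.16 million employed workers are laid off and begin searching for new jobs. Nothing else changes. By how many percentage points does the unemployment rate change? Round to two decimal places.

Initially, labor force = 178.64 + 14.94 = 193.58 million, so u = 14.94/193.58 = 7.72%.
After the first change, unemployed falls and employed rises by 3.34; labor force unchanged → E = 181.98, U = 11.60, labor force = 193.58 million.
After the second change, employed falls and unemployed rises by 4.16; labor force unchanged → E = 177.82, U = 15.76, labor force = 193.58 million.
New unemployment rate = 15.76 / 193.58 = 8.14%.
Change = 8.14% − 7.72% = +0.42 percentage points.

The unemployment rate changes by +0.42 percentage points.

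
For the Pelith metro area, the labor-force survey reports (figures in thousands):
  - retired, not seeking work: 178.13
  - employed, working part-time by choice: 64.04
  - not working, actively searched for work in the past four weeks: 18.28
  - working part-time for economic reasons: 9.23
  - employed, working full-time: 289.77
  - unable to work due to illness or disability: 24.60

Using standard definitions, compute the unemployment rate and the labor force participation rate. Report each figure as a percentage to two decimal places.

Unemployment rate ≈ 4.79%; labor force participation rate ≈ 65.29%.

Employed = 64.04 + 9.23 + 289.77 = 363.04 thousand (anyone who worked, including part-time for economic reasons, counts as employed).
Unemployed = 18.28 thousand.
Labor force = 363.04 + 18.28 = 381.32 thousand.
Not in labor force = 178.13 + 24.60 = 202.73 thousand (those not working and not actively searching are outside the labor force).
Civilian working-age population = 381.32 + 202.73 = 584.05 thousand.
Unemployment rate = 18.28 / 381.32 = 4.79%.
Labor force participation rate = 381.32 / 584.05 = 65.29%.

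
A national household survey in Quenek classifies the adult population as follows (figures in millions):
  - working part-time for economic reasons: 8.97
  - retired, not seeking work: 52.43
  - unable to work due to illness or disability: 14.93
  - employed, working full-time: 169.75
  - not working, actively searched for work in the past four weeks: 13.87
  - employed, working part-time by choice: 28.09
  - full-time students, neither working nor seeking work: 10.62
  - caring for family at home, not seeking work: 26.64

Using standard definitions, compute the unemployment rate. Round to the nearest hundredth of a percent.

Unemployment rate ≈ 6.29%.

Employed = 8.97 + 169.75 + 28.09 = 206.81 million (anyone who worked, including part-time for economic reasons, counts as employed).
Unemployed = 13.87 million.
Labor force = 206.81 + 13.87 = 220.68 million.
Unemployment rate = 13.87 / 220.68 = 6.29%.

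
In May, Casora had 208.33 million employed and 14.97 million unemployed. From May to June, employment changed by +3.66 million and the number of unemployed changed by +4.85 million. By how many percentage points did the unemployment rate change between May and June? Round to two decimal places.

The unemployment rate changed by +1.85 percentage points.

May: labor force = 208.33 + 14.97 = 223.30; u = 14.97/223.30 = 6.70%.
June: labor force = 211.99 + 19.82 = 231.81; u = 19.82/231.81 = 8.55%.
Change = 8.55% − 6.70% = +1.85 pp.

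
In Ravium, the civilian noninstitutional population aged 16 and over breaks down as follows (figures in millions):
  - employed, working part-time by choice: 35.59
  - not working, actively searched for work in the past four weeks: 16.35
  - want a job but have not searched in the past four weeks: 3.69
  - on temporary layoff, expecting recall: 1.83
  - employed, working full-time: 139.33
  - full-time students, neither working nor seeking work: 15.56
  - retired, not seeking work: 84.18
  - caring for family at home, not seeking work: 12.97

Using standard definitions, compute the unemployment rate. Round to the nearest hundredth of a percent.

Unemployment rate ≈ 9.41%.

Employed = 35.59 + 139.33 = 174.92 million.
Unemployed = 16.35 + 1.83 = 18.18 million (jobless and actively searching, or on temporary layoff).
Labor force = 174.92 + 18.18 = 193.10 million.
Unemployment rate = 18.18 / 193.10 = 9.41%.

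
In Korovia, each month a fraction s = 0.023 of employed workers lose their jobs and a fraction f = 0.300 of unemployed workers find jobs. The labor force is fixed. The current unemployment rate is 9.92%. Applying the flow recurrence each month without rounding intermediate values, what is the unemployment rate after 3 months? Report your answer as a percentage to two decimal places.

With a fixed labor force, u_{t+1} = u_t + s·(1−u_t) − f·u_t = u_t·(1−s−f) + s.
Here 1−s−f = 0.677 and s = 0.023.
u_1 = 0.099200 × 0.677 + 0.023 = 0.090158.
u_2 = 0.090158 × 0.677 + 0.023 = 0.084037.
u_3 = 0.084037 × 0.677 + 0.023 = 0.079893.

Unemployment rate after three months ≈ 7.99%.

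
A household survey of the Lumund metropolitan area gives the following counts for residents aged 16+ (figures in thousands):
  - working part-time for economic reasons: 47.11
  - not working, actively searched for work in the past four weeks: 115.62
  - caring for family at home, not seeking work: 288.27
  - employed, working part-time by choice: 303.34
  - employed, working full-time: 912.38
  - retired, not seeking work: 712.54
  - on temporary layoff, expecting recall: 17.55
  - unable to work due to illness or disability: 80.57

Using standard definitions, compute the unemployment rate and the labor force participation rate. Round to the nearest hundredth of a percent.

Unemployment rate ≈ 9.54%; labor force participation rate ≈ 56.35%.

Employed = 47.11 + 303.34 + 912.38 = 1,262.83 thousand (anyone who worked, including part-time for economic reasons, counts as employed).
Unemployed = 115.62 + 17.55 = 133.17 thousand (jobless and actively searching, or on temporary layoff).
Labor force = 1,262.83 + 133.17 = 1,396.00 thousand.
Not in labor force = 288.27 + 712.54 + 80.57 = 1,081.38 thousand (those not working and not actively searching are outside the labor force).
Civilian working-age population = 1,396.00 + 1,081.38 = 2,477.38 thousand.
Unemployment rate = 133.17 / 1,396.00 = 9.54%.
Labor force participation rate = 1,396.00 / 2,477.38 = 56.35%.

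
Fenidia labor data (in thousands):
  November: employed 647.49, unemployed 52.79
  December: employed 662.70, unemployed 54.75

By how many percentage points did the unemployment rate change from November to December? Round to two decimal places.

November: labor force = 647.49 + 52.79 = 700.28; u = 52.79/700.28 = 7.54%.
December: labor force = 662.70 + 54.75 = 717.45; u = 54.75/717.45 = 7.63%.
Change = 7.63% − 7.54% = +0.09 pp.

The unemployment rate changed by +0.09 percentage points.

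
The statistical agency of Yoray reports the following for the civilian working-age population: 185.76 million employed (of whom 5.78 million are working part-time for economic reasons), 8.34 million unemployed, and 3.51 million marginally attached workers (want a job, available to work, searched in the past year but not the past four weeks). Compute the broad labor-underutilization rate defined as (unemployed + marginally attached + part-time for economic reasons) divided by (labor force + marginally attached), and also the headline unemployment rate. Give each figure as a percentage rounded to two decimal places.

Broad underutilization rate ≈ 8.92%; headline unemployment rate ≈ 4.30%.

Labor force = 185.76 + 8.34 = 194.10 million.
Numerator = 8.34 + 3.51 + 5.78 = 17.63 million.
Denominator = 194.10 + 3.51 = 197.61 million.
Broad rate = 17.63 / 197.61 = 8.92%.
Headline unemployment rate = 8.34 / 194.10 = 4.30%.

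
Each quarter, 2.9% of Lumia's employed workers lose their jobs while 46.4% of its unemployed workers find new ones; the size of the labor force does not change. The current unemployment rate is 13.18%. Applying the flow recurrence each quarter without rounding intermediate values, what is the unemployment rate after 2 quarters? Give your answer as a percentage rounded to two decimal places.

Unemployment rate after two quarters ≈ 7.76%.

With a fixed labor force, u_{t+1} = u_t + s·(1−u_t) − f·u_t = u_t·(1−s−f) + s.
Here 1−s−f = 0.507 and s = 0.029.
u_1 = 0.131800 × 0.507 + 0.029 = 0.095823.
u_2 = 0.095823 × 0.507 + 0.029 = 0.077582.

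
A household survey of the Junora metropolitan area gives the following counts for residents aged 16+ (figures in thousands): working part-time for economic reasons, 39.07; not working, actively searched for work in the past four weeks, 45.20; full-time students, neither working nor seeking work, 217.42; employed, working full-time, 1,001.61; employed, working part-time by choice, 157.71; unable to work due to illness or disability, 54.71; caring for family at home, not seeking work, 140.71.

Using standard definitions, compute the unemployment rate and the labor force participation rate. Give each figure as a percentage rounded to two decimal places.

Employed = 39.07 + 1,001.61 + 157.71 = 1,198.39 thousand (anyone who worked, including part-time for economic reasons, counts as employed).
Unemployed = 45.20 thousand.
Labor force = 1,198.39 + 45.20 = 1,243.59 thousand.
Not in labor force = 217.42 + 54.71 + 140.71 = 412.84 thousand (those not working and not actively searching are outside the labor force).
Civilian working-age population = 1,243.59 + 412.84 = 1,656.43 thousand.
Unemployment rate = 45.20 / 1,243.59 = 3.63%.
Labor force participation rate = 1,243.59 / 1,656.43 = 75.08%.

Unemployment rate ≈ 3.63%; labor force participation rate ≈ 75.08%.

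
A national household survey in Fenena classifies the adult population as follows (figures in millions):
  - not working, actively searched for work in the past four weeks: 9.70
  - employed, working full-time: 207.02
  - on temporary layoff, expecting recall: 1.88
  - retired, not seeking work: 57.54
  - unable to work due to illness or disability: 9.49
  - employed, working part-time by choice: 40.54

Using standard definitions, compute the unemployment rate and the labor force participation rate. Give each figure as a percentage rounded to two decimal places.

Unemployment rate ≈ 4.47%; labor force participation rate ≈ 79.45%.

Employed = 207.02 + 40.54 = 247.56 million.
Unemployed = 9.70 + 1.88 = 11.58 million (jobless and actively searching, or on temporary layoff).
Labor force = 247.56 + 11.58 = 259.14 million.
Not in labor force = 57.54 + 9.49 = 67.03 million (those not working and not actively searching are outside the labor force).
Civilian working-age population = 259.14 + 67.03 = 326.17 million.
Unemployment rate = 11.58 / 259.14 = 4.47%.
Labor force participation rate = 259.14 / 326.17 = 79.45%.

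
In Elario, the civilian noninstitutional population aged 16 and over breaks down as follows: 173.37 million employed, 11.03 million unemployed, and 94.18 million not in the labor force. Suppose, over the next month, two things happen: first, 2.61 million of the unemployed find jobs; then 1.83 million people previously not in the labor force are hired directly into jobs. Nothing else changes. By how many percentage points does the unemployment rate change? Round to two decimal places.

Initially, labor force = 173.37 + 11.03 = 184.40 million, so u = 11.03/184.40 = 5.98%.
After the first change, unemployed falls and employed rises by 2.61; labor force unchanged → E = 175.98, U = 8.42, labor force = 184.40 million.
After the second change, employed and labor force both rise by 1.83; unemployed unchanged → E = 177.81, U = 8.42, labor force = 186.23 million.
New unemployment rate = 8.42 / 186.23 = 4.52%.
Change = 4.52% − 5.98% = −1.46 percentage points.

The unemployment rate changes by −1.46 percentage points.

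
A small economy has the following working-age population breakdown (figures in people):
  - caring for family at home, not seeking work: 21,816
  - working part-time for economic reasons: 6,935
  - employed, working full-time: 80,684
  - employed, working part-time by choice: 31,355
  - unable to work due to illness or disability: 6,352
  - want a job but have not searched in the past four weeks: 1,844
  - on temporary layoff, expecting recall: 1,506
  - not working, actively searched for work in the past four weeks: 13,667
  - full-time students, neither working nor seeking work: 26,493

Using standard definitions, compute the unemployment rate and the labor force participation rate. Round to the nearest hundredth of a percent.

Unemployment rate ≈ 11.31%; labor force participation rate ≈ 70.36%.

Employed = 6,935 + 80,684 + 31,355 = 118,974 (anyone who worked, including part-time for economic reasons, counts as employed).
Unemployed = 1,506 + 13,667 = 15,173 (jobless and actively searching, or on temporary layoff).
Labor force = 118,974 + 15,173 = 134,147.
Not in labor force = 21,816 + 6,352 + 1,844 + 26,493 = 56,505 (those not working and not actively searching are outside the labor force — including those who want a job but have given up searching).
Civilian working-age population = 134,147 + 56,505 = 190,652.
Unemployment rate = 15,173 / 134,147 = 11.31%.
Labor force participation rate = 134,147 / 190,652 = 70.36%.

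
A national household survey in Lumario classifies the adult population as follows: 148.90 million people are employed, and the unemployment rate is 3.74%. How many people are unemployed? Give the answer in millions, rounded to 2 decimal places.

About 5.79 million are unemployed.

Let U be the number unemployed. The labor force is E + U, and U/(E+U) = 0.0374.
So U = 0.0374 × 148.90 / (1 − 0.0374) = 5.5689 / 0.9626 ≈ 5.79 million.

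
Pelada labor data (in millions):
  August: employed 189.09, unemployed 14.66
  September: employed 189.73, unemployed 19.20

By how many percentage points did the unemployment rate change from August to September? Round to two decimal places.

The unemployment rate changed by +1.99 percentage points.

August: labor force = 189.09 + 14.66 = 203.75; u = 14.66/203.75 = 7.20%.
September: labor force = 189.73 + 19.20 = 208.93; u = 19.20/208.93 = 9.19%.
Change = 9.19% − 7.20% = +1.99 pp.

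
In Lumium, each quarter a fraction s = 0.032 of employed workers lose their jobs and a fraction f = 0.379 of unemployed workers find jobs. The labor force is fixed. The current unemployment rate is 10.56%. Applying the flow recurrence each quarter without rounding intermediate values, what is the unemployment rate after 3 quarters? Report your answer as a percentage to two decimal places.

Unemployment rate after three quarters ≈ 8.35%.

With a fixed labor force, u_{t+1} = u_t + s·(1−u_t) − f·u_t = u_t·(1−s−f) + s.
Here 1−s−f = 0.589 and s = 0.032.
u_1 = 0.105600 × 0.589 + 0.032 = 0.094198.
u_2 = 0.094198 × 0.589 + 0.032 = 0.087483.
u_3 = 0.087483 × 0.589 + 0.032 = 0.083527.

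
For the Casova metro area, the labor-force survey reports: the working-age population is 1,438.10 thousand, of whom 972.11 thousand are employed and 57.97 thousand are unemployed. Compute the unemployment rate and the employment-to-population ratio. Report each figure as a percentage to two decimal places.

Labor force = employed + unemployed = 972.11 + 57.97 = 1,030.08 thousand.
Unemployment rate = 57.97 / 1,030.08 = 5.63%.
Employment-population ratio = 972.11 / 1,438.10 = 67.60%.

Unemployment rate ≈ 5.63%; employment-population ratio ≈ 67.60%.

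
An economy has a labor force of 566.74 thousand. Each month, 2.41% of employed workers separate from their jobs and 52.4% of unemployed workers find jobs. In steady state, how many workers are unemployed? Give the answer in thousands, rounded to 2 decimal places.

About 24.92 thousand are unemployed in steady state.

Steady-state unemployment rate u* = s/(s+f) = 2.41/(2.41+52.4) = 0.043970.
Unemployed = u* × labor force = 0.043970 × 566.74 ≈ 24.92 thousand.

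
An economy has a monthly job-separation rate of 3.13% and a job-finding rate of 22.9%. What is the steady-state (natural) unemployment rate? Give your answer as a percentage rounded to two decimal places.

Steady-state unemployment rate ≈ 12.02%.

At steady state the flows balance: s·E = f·U, so U/(E+U) = s/(s+f).
u* = 3.13 / (3.13 + 22.9) = 3.13 / 26.03 = 12.02%.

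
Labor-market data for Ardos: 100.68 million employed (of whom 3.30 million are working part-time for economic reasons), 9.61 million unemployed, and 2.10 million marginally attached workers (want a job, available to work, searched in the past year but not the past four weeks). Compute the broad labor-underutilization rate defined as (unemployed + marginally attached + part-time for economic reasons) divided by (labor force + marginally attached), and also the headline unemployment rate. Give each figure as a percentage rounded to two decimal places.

Broad underutilization rate ≈ 13.36%; headline unemployment rate ≈ 8.71%.

Labor force = 100.68 + 9.61 = 110.29 million.
Numerator = 9.61 + 2.10 + 3.30 = 15.01 million.
Denominator = 110.29 + 2.10 = 112.39 million.
Broad rate = 15.01 / 112.39 = 13.36%.
Headline unemployment rate = 9.61 / 110.29 = 8.71%.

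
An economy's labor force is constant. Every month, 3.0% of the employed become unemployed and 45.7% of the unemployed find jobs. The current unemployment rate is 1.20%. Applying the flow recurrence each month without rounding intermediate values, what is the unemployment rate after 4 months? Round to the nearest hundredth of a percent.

With a fixed labor force, u_{t+1} = u_t + s·(1−u_t) − f·u_t = u_t·(1−s−f) + s.
Here 1−s−f = 0.513 and s = 0.030.
u_1 = 0.012000 × 0.513 + 0.030 = 0.036156.
u_2 = 0.036156 × 0.513 + 0.030 = 0.048548.
u_3 = 0.048548 × 0.513 + 0.030 = 0.054905.
u_4 = 0.054905 × 0.513 + 0.030 = 0.058166.

Unemployment rate after four months ≈ 5.82%.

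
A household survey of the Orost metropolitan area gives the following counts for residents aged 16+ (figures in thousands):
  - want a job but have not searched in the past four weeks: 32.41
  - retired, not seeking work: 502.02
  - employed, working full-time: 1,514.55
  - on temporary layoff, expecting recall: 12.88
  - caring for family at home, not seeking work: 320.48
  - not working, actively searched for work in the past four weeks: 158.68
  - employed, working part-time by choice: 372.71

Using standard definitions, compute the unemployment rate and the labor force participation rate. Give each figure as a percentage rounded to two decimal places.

Unemployment rate ≈ 8.33%; labor force participation rate ≈ 70.66%.

Employed = 1,514.55 + 372.71 = 1,887.26 thousand.
Unemployed = 12.88 + 158.68 = 171.56 thousand (jobless and actively searching, or on temporary layoff).
Labor force = 1,887.26 + 171.56 = 2,058.82 thousand.
Not in labor force = 32.41 + 502.02 + 320.48 = 854.91 thousand (those not working and not actively searching are outside the labor force — including those who want a job but have given up searching).
Civilian working-age population = 2,058.82 + 854.91 = 2,913.73 thousand.
Unemployment rate = 171.56 / 2,058.82 = 8.33%.
Labor force participation rate = 2,058.82 / 2,913.73 = 70.66%.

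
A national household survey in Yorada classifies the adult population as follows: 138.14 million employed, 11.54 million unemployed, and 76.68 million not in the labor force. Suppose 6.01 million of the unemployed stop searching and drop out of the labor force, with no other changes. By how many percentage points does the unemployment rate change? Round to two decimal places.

The unemployment rate changes by −3.86 percentage points.

Initially, labor force = 138.14 + 11.54 = 149.68 million, so u = 11.54/149.68 = 7.71%.
After the change, unemployed and labor force both fall by 6.01 → E = 138.14, U = 5.53, labor force = 143.67 million.
New unemployment rate = 5.53 / 143.67 = 3.85%.
Change = 3.85% − 7.71% = −3.86 percentage points.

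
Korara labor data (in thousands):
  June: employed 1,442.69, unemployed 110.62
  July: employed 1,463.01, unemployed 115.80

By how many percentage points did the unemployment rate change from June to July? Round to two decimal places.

The unemployment rate changed by +0.21 percentage points.

June: labor force = 1,442.69 + 110.62 = 1,553.31; u = 110.62/1,553.31 = 7.12%.
July: labor force = 1,463.01 + 115.80 = 1,578.81; u = 115.80/1,578.81 = 7.33%.
Change = 7.33% − 7.12% = +0.21 pp.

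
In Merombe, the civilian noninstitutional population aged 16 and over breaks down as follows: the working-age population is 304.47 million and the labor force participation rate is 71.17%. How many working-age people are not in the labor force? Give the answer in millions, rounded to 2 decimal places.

Share not in the labor force = 1 − 0.7117 = 0.2883.
Not in labor force = 0.2883 × 304.47 ≈ 87.78 million.

About 87.78 million are not in the labor force.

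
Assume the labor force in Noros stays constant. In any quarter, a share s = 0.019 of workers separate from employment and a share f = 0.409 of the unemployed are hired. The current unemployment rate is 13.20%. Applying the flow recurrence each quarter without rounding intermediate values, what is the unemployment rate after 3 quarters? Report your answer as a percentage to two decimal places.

With a fixed labor force, u_{t+1} = u_t + s·(1−u_t) − f·u_t = u_t·(1−s−f) + s.
Here 1−s−f = 0.572 and s = 0.019.
u_1 = 0.132000 × 0.572 + 0.019 = 0.094504.
u_2 = 0.094504 × 0.572 + 0.019 = 0.073056.
u_3 = 0.073056 × 0.572 + 0.019 = 0.060788.

Unemployment rate after three quarters ≈ 6.08%.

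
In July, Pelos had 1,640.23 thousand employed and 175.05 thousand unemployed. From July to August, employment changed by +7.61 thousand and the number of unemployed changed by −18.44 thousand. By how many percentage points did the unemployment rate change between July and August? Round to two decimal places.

The unemployment rate changed by −0.96 percentage points.

July: labor force = 1,640.23 + 175.05 = 1,815.28; u = 175.05/1,815.28 = 9.64%.
August: labor force = 1,647.84 + 156.61 = 1,804.45; u = 156.61/1,804.45 = 8.68%.
Change = 8.68% − 9.64% = −0.96 pp.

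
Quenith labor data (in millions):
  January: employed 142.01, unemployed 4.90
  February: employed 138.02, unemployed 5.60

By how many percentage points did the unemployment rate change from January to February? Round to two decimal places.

January: labor force = 142.01 + 4.90 = 146.91; u = 4.90/146.91 = 3.34%.
February: labor force = 138.02 + 5.60 = 143.62; u = 5.60/143.62 = 3.90%.
Change = 3.90% − 3.34% = +0.56 pp.

The unemployment rate changed by +0.56 percentage points.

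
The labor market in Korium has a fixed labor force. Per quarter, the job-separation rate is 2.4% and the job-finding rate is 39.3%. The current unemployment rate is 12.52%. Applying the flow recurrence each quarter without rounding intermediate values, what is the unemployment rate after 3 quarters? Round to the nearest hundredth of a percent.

Unemployment rate after three quarters ≈ 7.10%.

With a fixed labor force, u_{t+1} = u_t + s·(1−u_t) − f·u_t = u_t·(1−s−f) + s.
Here 1−s−f = 0.583 and s = 0.024.
u_1 = 0.125200 × 0.583 + 0.024 = 0.096992.
u_2 = 0.096992 × 0.583 + 0.024 = 0.080546.
u_3 = 0.080546 × 0.583 + 0.024 = 0.070958.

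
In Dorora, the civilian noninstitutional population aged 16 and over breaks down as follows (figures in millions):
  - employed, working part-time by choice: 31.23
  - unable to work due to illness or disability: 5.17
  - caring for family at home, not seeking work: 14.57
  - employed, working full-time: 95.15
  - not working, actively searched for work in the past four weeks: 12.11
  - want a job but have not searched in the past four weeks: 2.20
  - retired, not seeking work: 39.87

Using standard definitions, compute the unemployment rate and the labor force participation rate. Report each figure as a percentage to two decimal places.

Unemployment rate ≈ 8.74%; labor force participation rate ≈ 69.14%.

Employed = 31.23 + 95.15 = 126.38 million.
Unemployed = 12.11 million.
Labor force = 126.38 + 12.11 = 138.49 million.
Not in labor force = 5.17 + 14.57 + 2.20 + 39.87 = 61.81 million (those not working and not actively searching are outside the labor force — including those who want a job but have given up searching).
Civilian working-age population = 138.49 + 61.81 = 200.30 million.
Unemployment rate = 12.11 / 138.49 = 8.74%.
Labor force participation rate = 138.49 / 200.30 = 69.14%.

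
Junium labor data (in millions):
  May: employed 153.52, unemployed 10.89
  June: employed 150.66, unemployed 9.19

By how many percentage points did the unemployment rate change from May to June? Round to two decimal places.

May: labor force = 153.52 + 10.89 = 164.41; u = 10.89/164.41 = 6.62%.
June: labor force = 150.66 + 9.19 = 159.85; u = 9.19/159.85 = 5.75%.
Change = 5.75% − 6.62% = −0.87 pp.

The unemployment rate changed by −0.87 percentage points.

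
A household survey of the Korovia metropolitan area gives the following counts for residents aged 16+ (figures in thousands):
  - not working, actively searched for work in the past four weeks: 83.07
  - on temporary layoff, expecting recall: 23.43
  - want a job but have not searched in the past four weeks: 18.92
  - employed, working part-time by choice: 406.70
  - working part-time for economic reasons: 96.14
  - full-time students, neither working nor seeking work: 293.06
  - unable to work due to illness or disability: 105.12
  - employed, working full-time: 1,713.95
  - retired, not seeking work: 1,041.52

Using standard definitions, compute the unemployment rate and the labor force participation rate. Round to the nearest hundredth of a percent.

Unemployment rate ≈ 4.58%; labor force participation rate ≈ 61.43%.

Employed = 406.70 + 96.14 + 1,713.95 = 2,216.79 thousand (anyone who worked, including part-time for economic reasons, counts as employed).
Unemployed = 83.07 + 23.43 = 106.50 thousand (jobless and actively searching, or on temporary layoff).
Labor force = 2,216.79 + 106.50 = 2,323.29 thousand.
Not in labor force = 18.92 + 293.06 + 105.12 + 1,041.52 = 1,458.62 thousand (those not working and not actively searching are outside the labor force — including those who want a job but have given up searching).
Civilian working-age population = 2,323.29 + 1,458.62 = 3,781.91 thousand.
Unemployment rate = 106.50 / 2,323.29 = 4.58%.
Labor force participation rate = 2,323.29 / 3,781.91 = 61.43%.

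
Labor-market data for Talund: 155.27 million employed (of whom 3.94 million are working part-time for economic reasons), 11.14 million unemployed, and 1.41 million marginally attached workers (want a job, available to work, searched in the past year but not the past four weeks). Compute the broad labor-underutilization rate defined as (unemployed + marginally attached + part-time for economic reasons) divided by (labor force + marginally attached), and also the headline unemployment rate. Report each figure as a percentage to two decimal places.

Broad underutilization rate ≈ 9.83%; headline unemployment rate ≈ 6.69%.

Labor force = 155.27 + 11.14 = 166.41 million.
Numerator = 11.14 + 1.41 + 3.94 = 16.49 million.
Denominator = 166.41 + 1.41 = 167.82 million.
Broad rate = 16.49 / 167.82 = 9.83%.
Headline unemployment rate = 11.14 / 166.41 = 6.69%.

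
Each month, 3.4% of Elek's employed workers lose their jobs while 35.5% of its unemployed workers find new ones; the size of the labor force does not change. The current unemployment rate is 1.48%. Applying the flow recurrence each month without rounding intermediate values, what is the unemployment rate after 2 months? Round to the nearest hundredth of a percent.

Unemployment rate after two months ≈ 6.03%.

With a fixed labor force, u_{t+1} = u_t + s·(1−u_t) − f·u_t = u_t·(1−s−f) + s.
Here 1−s−f = 0.611 and s = 0.034.
u_1 = 0.014800 × 0.611 + 0.034 = 0.043043.
u_2 = 0.043043 × 0.611 + 0.034 = 0.060299.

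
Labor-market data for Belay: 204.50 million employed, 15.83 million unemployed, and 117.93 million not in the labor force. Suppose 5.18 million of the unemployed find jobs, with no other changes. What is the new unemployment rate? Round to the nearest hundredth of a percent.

Initially, labor force = 204.50 + 15.83 = 220.33 million, so u = 15.83/220.33 = 7.18%.
After the change, unemployed falls and employed rises by 5.18; labor force unchanged → E = 209.68, U = 10.65, labor force = 220.33 million.
New unemployment rate = 10.65 / 220.33 = 4.83%.

New unemployment rate ≈ 4.83%.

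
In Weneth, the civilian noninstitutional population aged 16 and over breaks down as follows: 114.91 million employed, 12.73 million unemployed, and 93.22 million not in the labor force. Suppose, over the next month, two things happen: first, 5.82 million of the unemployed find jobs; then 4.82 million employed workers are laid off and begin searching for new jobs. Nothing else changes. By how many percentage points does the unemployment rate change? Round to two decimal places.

The unemployment rate changes by −0.78 percentage points.

Initially, labor force = 114.91 + 12.73 = 127.64 million, so u = 12.73/127.64 = 9.97%.
After the first change, unemployed falls and employed rises by 5.82; labor force unchanged → E = 120.73, U = 6.91, labor force = 127.64 million.
After the second change, employed falls and unemployed rises by 4.82; labor force unchanged → E = 115.91, U = 11.73, labor force = 127.64 million.
New unemployment rate = 11.73 / 127.64 = 9.19%.
Change = 9.19% − 9.97% = −0.78 percentage points.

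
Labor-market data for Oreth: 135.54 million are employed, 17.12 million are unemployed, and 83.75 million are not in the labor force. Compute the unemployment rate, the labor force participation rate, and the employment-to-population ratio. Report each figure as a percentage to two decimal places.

Labor force = employed + unemployed = 135.54 + 17.12 = 152.66 million.
Working-age population = 152.66 + 83.75 = 236.41 million.
Unemployment rate = 17.12 / 152.66 = 11.21%.
Labor force participation rate = 152.66 / 236.41 = 64.57%.
Employment-population ratio = 135.54 / 236.41 = 57.33%.

Unemployment rate ≈ 11.21%; labor force participation rate ≈ 64.57%; employment-population ratio ≈ 57.33%.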